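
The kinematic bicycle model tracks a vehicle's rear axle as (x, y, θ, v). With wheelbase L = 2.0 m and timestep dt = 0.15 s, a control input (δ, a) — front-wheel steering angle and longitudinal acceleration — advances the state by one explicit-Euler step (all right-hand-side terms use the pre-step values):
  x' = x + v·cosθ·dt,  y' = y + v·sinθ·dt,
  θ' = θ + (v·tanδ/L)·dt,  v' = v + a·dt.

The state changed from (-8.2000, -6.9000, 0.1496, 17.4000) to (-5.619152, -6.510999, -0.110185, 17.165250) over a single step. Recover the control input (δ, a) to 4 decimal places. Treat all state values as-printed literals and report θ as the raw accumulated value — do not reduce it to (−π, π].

δ = -0.1965, a = -1.5650

a = (v'−v)/dt = (-0.234750)/0.15 = -1.5650
Δθ = θ'−θ = -0.259785;  (v·dt/L) = 17.4000·0.15/2.0 = 1.305000
tan δ = Δθ·L/(v·dt) = -0.199069  →  δ = -0.1965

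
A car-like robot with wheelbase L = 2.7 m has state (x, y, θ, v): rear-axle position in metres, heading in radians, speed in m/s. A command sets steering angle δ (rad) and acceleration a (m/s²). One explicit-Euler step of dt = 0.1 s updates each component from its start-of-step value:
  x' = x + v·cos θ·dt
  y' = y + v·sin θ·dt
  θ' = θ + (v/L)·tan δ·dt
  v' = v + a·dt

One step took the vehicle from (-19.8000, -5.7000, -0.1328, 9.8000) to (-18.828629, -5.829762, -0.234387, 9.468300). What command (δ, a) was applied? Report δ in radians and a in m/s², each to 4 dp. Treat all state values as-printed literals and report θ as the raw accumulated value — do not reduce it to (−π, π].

a = (v'−v)/dt = (-0.331700)/0.1 = -3.3170
Δθ = θ'−θ = -0.101587;  (v·dt/L) = 9.8000·0.1/2.7 = 0.362963
tan δ = Δθ·L/(v·dt) = -0.279883  →  δ = -0.2729

δ = -0.2729, a = -3.3170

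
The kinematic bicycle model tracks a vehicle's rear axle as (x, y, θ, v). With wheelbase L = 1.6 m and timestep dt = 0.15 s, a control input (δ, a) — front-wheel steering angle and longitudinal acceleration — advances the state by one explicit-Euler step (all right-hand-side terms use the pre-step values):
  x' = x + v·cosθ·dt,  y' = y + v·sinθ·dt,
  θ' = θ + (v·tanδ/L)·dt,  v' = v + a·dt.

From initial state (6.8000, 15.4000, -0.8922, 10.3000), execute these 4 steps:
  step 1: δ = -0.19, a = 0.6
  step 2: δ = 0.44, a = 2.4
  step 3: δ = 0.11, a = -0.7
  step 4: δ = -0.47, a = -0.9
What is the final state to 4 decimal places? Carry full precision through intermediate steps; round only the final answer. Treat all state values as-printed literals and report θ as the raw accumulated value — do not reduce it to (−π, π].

(11.2153, 11.1115, -1.0150, 10.5100)

after step 1 (δ=-0.19, a=0.6): (7.769798, 14.197288, -1.077909, 10.390000)
after step 2 (δ=0.44, a=2.4): (8.507236, 12.824296, -0.619339, 10.750000)
after step 3 (δ=0.11, a=-0.7): (9.820234, 11.888244, -0.508031, 10.645000)
after step 4 (δ=-0.47, a=-0.9): (11.215321, 11.111493, -1.014965, 10.510000)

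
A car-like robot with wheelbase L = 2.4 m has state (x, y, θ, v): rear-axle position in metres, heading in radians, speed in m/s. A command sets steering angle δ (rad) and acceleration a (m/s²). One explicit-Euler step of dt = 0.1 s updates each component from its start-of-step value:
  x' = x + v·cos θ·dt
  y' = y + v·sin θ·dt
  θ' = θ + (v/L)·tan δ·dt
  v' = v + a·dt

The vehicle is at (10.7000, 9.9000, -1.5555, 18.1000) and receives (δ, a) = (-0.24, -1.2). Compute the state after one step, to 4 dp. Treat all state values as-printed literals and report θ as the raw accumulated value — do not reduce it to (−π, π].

x' = 10.7000 + 18.1000·cos(-1.5555)·0.1 = 10.7277
y' = 9.9000 + 18.1000·sin(-1.5555)·0.1 = 8.0902
θ' = -1.5555 + (18.1000/2.4)·tan(-0.24)·0.1 = -1.7401
v' = 18.1000 − 1.2000·0.1 = 17.9800

(10.7277, 8.0902, -1.7401, 17.9800)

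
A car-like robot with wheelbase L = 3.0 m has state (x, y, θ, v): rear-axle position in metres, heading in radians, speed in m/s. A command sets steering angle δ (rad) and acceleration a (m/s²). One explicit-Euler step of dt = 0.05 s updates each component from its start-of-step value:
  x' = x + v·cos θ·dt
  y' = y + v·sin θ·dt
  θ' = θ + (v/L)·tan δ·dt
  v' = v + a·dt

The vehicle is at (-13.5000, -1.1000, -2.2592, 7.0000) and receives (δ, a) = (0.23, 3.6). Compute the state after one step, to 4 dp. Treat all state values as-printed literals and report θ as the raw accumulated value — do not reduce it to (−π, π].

x' = -13.5000 + 7.0000·cos(-2.2592)·0.05 = -13.7224
y' = -1.1000 + 7.0000·sin(-2.2592)·0.05 = -1.3703
θ' = -2.2592 + (7.0000/3.0)·tan(0.23)·0.05 = -2.2319
v' = 7.0000 + 3.6000·0.05 = 7.1800

(-13.7224, -1.3703, -2.2319, 7.1800)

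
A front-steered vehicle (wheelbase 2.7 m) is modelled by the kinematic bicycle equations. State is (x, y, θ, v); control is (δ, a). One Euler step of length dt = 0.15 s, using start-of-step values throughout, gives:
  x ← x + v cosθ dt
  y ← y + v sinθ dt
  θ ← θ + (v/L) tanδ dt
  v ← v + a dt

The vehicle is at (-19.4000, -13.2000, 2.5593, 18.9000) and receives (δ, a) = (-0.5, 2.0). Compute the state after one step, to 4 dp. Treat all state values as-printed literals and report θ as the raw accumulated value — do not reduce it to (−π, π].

(-21.7678, -11.6409, 1.9857, 19.2000)

x' = -19.4000 + 18.9000·cos(2.5593)·0.15 = -21.7678
y' = -13.2000 + 18.9000·sin(2.5593)·0.15 = -11.6409
θ' = 2.5593 + (18.9000/2.7)·tan(-0.5)·0.15 = 1.9857
v' = 18.9000 + 2.0000·0.15 = 19.2000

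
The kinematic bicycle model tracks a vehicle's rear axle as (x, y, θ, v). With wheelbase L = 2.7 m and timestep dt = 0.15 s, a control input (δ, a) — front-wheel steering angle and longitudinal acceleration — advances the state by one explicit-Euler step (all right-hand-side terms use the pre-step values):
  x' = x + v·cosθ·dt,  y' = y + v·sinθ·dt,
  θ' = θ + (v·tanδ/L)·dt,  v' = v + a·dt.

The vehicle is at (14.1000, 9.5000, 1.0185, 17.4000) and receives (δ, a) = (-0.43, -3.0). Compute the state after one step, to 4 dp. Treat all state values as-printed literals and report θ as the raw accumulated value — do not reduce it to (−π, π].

x' = 14.1000 + 17.4000·cos(1.0185)·0.15 = 15.4693
y' = 9.5000 + 17.4000·sin(1.0185)·0.15 = 11.7220
θ' = 1.0185 + (17.4000/2.7)·tan(-0.43)·0.15 = 0.5752
v' = 17.4000 − 3.0000·0.15 = 16.9500

(15.4693, 11.7220, 0.5752, 16.9500)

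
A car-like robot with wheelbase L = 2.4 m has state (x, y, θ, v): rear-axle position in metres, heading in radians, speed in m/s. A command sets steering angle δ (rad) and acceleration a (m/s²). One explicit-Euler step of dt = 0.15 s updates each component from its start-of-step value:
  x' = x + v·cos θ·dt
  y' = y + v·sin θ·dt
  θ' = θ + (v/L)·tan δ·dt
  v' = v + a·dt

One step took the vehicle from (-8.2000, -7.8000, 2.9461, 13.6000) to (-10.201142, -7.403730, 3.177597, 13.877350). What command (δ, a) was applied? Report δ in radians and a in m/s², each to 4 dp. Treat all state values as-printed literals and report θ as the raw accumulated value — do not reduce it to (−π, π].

a = (v'−v)/dt = (0.277350)/0.15 = 1.8490
Δθ = θ'−θ = 0.231497;  (v·dt/L) = 13.6000·0.15/2.4 = 0.850000
tan δ = Δθ·L/(v·dt) = 0.272349  →  δ = 0.2659

δ = 0.2659, a = 1.8490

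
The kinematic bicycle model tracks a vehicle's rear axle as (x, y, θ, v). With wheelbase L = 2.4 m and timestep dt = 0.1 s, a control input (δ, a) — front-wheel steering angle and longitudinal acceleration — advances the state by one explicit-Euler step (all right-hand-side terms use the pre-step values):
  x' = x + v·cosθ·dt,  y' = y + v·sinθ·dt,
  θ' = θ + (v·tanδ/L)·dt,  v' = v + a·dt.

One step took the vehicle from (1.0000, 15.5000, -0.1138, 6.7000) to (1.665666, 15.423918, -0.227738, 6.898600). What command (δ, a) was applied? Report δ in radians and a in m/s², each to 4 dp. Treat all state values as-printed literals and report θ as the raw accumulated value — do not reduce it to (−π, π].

δ = -0.3875, a = 1.9860

a = (v'−v)/dt = (0.198600)/0.1 = 1.9860
Δθ = θ'−θ = -0.113938;  (v·dt/L) = 6.7000·0.1/2.4 = 0.279167
tan δ = Δθ·L/(v·dt) = -0.408136  →  δ = -0.3875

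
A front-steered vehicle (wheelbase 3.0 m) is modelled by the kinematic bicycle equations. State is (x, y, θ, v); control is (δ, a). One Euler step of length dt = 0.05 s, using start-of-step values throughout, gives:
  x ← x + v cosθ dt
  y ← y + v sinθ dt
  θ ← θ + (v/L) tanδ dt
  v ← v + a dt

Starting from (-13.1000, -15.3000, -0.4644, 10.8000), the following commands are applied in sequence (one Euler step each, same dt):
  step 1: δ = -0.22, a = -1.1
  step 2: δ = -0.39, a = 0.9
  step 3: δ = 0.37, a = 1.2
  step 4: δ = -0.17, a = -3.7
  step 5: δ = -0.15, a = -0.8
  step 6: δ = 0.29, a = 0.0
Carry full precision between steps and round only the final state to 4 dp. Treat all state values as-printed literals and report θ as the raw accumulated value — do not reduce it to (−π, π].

after step 1 (δ=-0.22, a=-1.1): (-12.617191, -15.541859, -0.504651, 10.745000)
after step 2 (δ=-0.39, a=0.9): (-12.146913, -15.801620, -0.578265, 10.790000)
after step 3 (δ=0.37, a=1.2): (-11.695129, -16.096496, -0.508514, 10.850000)
after step 4 (δ=-0.17, a=-3.7): (-11.221272, -16.360628, -0.539555, 10.665000)
after step 5 (δ=-0.15, a=-0.8): (-10.763777, -16.634587, -0.566419, 10.625000)
after step 6 (δ=0.29, a=0.0): (-10.315494, -16.919664, -0.513575, 10.625000)

(-10.3155, -16.9197, -0.5136, 10.6250)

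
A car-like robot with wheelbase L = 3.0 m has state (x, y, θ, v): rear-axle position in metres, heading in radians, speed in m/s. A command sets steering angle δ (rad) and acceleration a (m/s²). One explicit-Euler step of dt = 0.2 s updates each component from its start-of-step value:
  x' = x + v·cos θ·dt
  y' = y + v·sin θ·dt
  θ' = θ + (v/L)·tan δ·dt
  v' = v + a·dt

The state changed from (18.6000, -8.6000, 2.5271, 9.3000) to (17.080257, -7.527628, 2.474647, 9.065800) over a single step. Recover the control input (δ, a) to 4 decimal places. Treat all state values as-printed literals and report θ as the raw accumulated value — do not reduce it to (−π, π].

a = (v'−v)/dt = (-0.234200)/0.2 = -1.1710
Δθ = θ'−θ = -0.052453;  (v·dt/L) = 9.3000·0.2/3.0 = 0.620000
tan δ = Δθ·L/(v·dt) = -0.084602  →  δ = -0.0844

δ = -0.0844, a = -1.1710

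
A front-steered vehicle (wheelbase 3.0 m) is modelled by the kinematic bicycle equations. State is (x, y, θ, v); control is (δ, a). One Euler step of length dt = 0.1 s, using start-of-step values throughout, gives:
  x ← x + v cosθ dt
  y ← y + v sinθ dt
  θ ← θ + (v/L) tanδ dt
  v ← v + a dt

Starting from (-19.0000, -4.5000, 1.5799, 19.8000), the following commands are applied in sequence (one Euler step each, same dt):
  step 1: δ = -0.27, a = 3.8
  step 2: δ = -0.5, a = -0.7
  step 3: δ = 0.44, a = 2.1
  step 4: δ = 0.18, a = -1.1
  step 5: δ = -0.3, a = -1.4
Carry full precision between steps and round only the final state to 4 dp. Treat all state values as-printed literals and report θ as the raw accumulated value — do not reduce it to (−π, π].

(-16.9734, 5.1824, 1.2602, 20.0700)

after step 1 (δ=-0.27, a=3.8): (-19.018025, -2.520082, 1.397240, 20.180000)
after step 2 (δ=-0.5, a=-0.7): (-18.669543, -0.532399, 1.029760, 20.110000)
after step 3 (δ=0.44, a=2.1): (-17.633829, 1.191381, 1.345340, 20.320000)
after step 4 (δ=0.18, a=-1.1): (-17.179573, 3.171956, 1.468594, 20.210000)
after step 5 (δ=-0.3, a=-1.4): (-16.973382, 5.182410, 1.260205, 20.070000)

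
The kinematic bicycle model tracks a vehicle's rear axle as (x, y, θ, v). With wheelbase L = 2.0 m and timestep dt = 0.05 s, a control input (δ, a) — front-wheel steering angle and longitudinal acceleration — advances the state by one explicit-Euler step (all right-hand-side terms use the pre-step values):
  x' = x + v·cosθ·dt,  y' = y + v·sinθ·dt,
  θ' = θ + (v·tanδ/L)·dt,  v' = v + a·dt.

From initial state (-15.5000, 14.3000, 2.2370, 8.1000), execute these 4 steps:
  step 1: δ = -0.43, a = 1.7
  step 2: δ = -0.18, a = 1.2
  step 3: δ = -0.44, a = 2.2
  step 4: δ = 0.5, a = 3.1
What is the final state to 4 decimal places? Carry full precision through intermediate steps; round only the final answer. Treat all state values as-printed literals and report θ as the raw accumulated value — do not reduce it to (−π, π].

after step 1 (δ=-0.43, a=1.7): (-15.750292, 14.618400, 2.144129, 8.185000)
after step 2 (δ=-0.18, a=1.2): (-15.972284, 14.962210, 2.106894, 8.245000)
after step 3 (δ=-0.44, a=2.2): (-16.182855, 15.316625, 2.009854, 8.355000)
after step 4 (δ=0.5, a=3.1): (-16.360435, 15.694753, 2.123963, 8.510000)

(-16.3604, 15.6948, 2.1240, 8.5100)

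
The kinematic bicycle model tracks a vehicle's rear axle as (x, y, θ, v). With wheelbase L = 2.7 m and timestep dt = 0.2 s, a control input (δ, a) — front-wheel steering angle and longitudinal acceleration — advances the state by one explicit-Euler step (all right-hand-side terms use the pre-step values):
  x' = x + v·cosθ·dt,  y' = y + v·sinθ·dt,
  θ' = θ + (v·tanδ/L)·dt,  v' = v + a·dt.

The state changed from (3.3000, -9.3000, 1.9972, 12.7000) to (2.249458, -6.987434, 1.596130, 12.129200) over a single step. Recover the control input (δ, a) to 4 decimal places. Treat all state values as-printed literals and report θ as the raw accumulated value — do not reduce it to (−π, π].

a = (v'−v)/dt = (-0.570800)/0.2 = -2.8540
Δθ = θ'−θ = -0.401070;  (v·dt/L) = 12.7000·0.2/2.7 = 0.940741
tan δ = Δθ·L/(v·dt) = -0.426334  →  δ = -0.4030

δ = -0.4030, a = -2.8540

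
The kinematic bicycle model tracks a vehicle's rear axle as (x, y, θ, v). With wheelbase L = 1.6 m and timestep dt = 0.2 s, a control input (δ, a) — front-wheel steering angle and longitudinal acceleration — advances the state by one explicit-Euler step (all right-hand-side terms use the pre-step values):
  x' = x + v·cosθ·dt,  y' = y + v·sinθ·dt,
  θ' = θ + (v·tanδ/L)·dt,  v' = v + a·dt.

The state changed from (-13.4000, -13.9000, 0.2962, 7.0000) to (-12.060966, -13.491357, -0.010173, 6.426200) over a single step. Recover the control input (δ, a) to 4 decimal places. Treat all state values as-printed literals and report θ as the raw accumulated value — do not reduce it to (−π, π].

a = (v'−v)/dt = (-0.573800)/0.2 = -2.8690
Δθ = θ'−θ = -0.306373;  (v·dt/L) = 7.0000·0.2/1.6 = 0.875000
tan δ = Δθ·L/(v·dt) = -0.350141  →  δ = -0.3368

δ = -0.3368, a = -2.8690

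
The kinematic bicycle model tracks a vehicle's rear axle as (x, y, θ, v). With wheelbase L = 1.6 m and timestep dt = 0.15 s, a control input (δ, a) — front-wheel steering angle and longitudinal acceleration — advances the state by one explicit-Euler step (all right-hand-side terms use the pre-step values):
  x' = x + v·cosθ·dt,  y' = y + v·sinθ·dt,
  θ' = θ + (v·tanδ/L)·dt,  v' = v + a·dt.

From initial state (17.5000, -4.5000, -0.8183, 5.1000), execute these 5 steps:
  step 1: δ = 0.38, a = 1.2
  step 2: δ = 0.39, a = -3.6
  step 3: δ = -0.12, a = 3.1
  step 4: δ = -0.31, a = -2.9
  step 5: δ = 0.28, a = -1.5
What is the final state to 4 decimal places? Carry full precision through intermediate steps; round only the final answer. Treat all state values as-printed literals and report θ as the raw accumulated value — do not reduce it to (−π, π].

(20.5821, -6.5982, -0.5052, 4.5450)

after step 1 (δ=0.38, a=1.2): (18.022849, -5.058439, -0.627331, 5.280000)
after step 2 (δ=0.39, a=-3.6): (18.664050, -5.523331, -0.423859, 4.740000)
after step 3 (δ=-0.12, a=3.1): (19.312133, -5.815752, -0.477441, 5.205000)
after step 4 (δ=-0.31, a=-2.9): (20.005575, -6.174513, -0.633751, 4.770000)
after step 5 (δ=0.28, a=-1.5): (20.582133, -6.598211, -0.505160, 4.545000)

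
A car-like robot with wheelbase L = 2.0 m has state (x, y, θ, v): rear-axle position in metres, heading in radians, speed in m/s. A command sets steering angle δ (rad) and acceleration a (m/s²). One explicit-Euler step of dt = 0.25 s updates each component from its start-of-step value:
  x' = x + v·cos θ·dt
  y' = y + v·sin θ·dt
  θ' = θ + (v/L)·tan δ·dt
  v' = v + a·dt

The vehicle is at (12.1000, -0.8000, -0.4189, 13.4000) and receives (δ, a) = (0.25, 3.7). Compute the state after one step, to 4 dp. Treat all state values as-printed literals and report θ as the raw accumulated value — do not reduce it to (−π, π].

(15.1603, -2.1626, 0.0088, 14.3250)

x' = 12.1000 + 13.4000·cos(-0.4189)·0.25 = 15.1603
y' = -0.8000 + 13.4000·sin(-0.4189)·0.25 = -2.1626
θ' = -0.4189 + (13.4000/2.0)·tan(0.25)·0.25 = 0.0088
v' = 13.4000 + 3.7000·0.25 = 14.3250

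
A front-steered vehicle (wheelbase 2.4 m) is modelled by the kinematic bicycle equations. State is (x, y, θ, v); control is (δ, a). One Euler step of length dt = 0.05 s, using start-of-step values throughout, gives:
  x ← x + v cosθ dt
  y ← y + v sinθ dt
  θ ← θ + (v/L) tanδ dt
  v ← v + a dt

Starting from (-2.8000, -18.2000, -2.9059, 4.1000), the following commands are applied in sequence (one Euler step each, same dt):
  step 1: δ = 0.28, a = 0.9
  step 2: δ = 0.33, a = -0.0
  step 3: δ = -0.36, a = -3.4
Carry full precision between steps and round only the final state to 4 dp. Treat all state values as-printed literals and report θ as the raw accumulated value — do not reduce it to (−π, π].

(-3.3982, -18.3604, -2.8843, 3.9750)

after step 1 (δ=0.28, a=0.9): (-2.999332, -18.247871, -2.881338, 4.145000)
after step 2 (δ=0.33, a=-0.0): (-3.199603, -18.301202, -2.851760, 4.145000)
after step 3 (δ=-0.36, a=-3.4): (-3.398209, -18.360432, -2.884264, 3.975000)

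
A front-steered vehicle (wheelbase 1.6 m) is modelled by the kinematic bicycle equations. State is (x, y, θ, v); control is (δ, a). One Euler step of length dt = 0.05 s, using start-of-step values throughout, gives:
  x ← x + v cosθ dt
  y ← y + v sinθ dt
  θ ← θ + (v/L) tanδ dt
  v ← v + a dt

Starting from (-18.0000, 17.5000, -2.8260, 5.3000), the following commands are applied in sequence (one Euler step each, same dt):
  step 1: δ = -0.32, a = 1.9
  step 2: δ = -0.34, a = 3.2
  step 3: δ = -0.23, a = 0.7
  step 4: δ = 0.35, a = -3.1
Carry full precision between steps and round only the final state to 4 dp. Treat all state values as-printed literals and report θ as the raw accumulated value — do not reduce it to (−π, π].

(-19.0606, 17.2481, -2.9174, 5.4350)

after step 1 (δ=-0.32, a=1.9): (-18.251912, 17.417749, -2.880886, 5.395000)
after step 2 (δ=-0.34, a=3.2): (-18.512547, 17.348218, -2.940524, 5.555000)
after step 3 (δ=-0.23, a=0.7): (-18.784701, 17.292747, -2.981170, 5.590000)
after step 4 (δ=0.35, a=-3.1): (-19.060613, 17.248100, -2.917404, 5.435000)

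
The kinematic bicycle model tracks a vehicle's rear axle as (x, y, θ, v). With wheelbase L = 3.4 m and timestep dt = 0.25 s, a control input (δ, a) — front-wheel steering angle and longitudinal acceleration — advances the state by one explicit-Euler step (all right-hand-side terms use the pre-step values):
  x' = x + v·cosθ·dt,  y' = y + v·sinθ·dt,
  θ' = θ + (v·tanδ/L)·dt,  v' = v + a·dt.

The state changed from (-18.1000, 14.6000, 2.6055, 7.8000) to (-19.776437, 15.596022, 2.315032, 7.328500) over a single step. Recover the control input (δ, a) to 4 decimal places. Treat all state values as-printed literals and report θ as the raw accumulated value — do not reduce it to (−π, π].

δ = -0.4688, a = -1.8860

a = (v'−v)/dt = (-0.471500)/0.25 = -1.8860
Δθ = θ'−θ = -0.290468;  (v·dt/L) = 7.8000·0.25/3.4 = 0.573529
tan δ = Δθ·L/(v·dt) = -0.506457  →  δ = -0.4688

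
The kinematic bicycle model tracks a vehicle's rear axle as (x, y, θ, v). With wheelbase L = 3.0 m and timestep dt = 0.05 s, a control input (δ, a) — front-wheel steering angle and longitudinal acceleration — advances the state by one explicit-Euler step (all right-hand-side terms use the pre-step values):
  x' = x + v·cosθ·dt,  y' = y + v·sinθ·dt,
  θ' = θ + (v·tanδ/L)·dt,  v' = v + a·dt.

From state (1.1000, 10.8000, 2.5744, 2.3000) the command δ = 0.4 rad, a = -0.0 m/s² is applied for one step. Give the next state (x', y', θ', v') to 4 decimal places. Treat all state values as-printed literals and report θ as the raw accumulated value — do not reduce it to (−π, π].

x' = 1.1000 + 2.3000·cos(2.5744)·0.05 = 1.0030
y' = 10.8000 + 2.3000·sin(2.5744)·0.05 = 10.8618
θ' = 2.5744 + (2.3000/3.0)·tan(0.4)·0.05 = 2.5906
v' = 2.3000 + 0.0000·0.05 = 2.3000

(1.0030, 10.8618, 2.5906, 2.3000)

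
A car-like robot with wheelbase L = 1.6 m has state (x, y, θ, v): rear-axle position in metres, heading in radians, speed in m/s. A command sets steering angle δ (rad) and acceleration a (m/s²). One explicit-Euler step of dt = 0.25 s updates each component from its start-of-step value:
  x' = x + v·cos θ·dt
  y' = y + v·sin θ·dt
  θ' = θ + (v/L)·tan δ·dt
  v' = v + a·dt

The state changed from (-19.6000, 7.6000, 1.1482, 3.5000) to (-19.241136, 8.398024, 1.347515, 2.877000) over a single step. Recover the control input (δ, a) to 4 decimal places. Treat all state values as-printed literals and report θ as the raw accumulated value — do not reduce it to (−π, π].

a = (v'−v)/dt = (-0.623000)/0.25 = -2.4920
Δθ = θ'−θ = 0.199315;  (v·dt/L) = 3.5000·0.25/1.6 = 0.546875
tan δ = Δθ·L/(v·dt) = 0.364462  →  δ = 0.3495

δ = 0.3495, a = -2.4920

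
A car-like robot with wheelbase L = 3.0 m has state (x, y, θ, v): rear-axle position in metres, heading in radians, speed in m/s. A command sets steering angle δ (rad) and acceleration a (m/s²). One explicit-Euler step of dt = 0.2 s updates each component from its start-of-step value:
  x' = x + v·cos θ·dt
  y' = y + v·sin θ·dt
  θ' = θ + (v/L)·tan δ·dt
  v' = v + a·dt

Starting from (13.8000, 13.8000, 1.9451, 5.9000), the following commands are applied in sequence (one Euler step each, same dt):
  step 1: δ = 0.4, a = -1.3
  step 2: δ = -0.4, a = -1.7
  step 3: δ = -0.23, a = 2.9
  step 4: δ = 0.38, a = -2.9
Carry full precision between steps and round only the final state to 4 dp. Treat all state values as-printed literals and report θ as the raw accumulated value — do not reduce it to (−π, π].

after step 1 (δ=0.4, a=-1.3): (13.368563, 14.898300, 2.111399, 5.640000)
after step 2 (δ=-0.4, a=-1.7): (12.788035, 15.865446, 1.952428, 5.300000)
after step 3 (δ=-0.23, a=2.9): (12.393253, 16.849187, 1.869698, 5.880000)
after step 4 (δ=0.38, a=-2.9): (12.046956, 17.973044, 2.026268, 5.300000)

(12.0470, 17.9730, 2.0263, 5.3000)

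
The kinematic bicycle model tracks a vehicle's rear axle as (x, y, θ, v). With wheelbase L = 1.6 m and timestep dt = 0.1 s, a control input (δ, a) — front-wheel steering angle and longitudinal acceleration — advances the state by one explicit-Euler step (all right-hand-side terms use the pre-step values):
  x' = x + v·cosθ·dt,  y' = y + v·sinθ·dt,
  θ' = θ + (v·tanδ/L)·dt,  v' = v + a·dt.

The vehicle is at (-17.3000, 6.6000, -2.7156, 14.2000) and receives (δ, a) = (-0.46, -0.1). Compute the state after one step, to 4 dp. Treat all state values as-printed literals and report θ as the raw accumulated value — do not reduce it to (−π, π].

(-18.5931, 6.0132, -3.1553, 14.1900)

x' = -17.3000 + 14.2000·cos(-2.7156)·0.1 = -18.5931
y' = 6.6000 + 14.2000·sin(-2.7156)·0.1 = 6.0132
θ' = -2.7156 + (14.2000/1.6)·tan(-0.46)·0.1 = -3.1553
v' = 14.2000 − 0.1000·0.1 = 14.1900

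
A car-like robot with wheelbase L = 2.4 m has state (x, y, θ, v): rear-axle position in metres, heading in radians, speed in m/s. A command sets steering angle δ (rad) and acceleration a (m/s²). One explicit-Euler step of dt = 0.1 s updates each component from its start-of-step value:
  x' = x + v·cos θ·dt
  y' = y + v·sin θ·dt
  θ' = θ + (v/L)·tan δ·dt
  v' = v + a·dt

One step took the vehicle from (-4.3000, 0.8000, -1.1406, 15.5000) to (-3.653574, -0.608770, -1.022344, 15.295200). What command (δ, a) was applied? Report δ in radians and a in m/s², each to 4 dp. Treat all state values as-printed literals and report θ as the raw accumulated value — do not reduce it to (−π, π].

δ = 0.1811, a = -2.0480

a = (v'−v)/dt = (-0.204800)/0.1 = -2.0480
Δθ = θ'−θ = 0.118256;  (v·dt/L) = 15.5000·0.1/2.4 = 0.645833
tan δ = Δθ·L/(v·dt) = 0.183106  →  δ = 0.1811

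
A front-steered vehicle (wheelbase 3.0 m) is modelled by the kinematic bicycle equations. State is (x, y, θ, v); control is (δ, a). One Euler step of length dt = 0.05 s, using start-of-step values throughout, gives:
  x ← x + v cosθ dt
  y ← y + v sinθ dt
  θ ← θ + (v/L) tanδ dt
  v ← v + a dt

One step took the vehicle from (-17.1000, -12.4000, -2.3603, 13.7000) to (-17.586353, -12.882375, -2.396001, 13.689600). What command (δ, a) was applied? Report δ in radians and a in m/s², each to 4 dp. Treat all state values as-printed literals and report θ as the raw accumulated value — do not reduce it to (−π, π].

δ = -0.1551, a = -0.2080

a = (v'−v)/dt = (-0.010400)/0.05 = -0.2080
Δθ = θ'−θ = -0.035701;  (v·dt/L) = 13.7000·0.05/3.0 = 0.228333
tan δ = Δθ·L/(v·dt) = -0.156355  →  δ = -0.1551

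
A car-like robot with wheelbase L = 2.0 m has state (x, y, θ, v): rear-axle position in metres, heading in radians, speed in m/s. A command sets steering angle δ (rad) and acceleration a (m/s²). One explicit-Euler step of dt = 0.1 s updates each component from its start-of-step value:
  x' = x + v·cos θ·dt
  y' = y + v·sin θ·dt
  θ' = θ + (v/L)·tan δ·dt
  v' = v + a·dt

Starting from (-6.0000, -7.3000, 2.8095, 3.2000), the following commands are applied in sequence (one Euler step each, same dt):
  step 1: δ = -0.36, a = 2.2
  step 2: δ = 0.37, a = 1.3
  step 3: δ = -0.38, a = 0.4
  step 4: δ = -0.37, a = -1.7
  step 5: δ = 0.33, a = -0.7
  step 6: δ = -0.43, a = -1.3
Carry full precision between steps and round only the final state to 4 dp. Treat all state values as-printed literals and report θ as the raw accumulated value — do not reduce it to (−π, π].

after step 1 (δ=-0.36, a=2.2): (-6.302516, -7.195673, 2.749276, 3.420000)
after step 2 (δ=0.37, a=1.3): (-6.618533, -7.064916, 2.815600, 3.550000)
after step 3 (δ=-0.38, a=0.4): (-6.954836, -6.951227, 2.744704, 3.590000)
after step 4 (δ=-0.37, a=-1.7): (-7.285930, -6.812456, 2.675083, 3.420000)
after step 5 (δ=0.33, a=-0.7): (-7.591385, -6.658634, 2.733655, 3.350000)
after step 6 (δ=-0.43, a=-1.3): (-7.898896, -6.525734, 2.656836, 3.220000)

(-7.8989, -6.5257, 2.6568, 3.2200)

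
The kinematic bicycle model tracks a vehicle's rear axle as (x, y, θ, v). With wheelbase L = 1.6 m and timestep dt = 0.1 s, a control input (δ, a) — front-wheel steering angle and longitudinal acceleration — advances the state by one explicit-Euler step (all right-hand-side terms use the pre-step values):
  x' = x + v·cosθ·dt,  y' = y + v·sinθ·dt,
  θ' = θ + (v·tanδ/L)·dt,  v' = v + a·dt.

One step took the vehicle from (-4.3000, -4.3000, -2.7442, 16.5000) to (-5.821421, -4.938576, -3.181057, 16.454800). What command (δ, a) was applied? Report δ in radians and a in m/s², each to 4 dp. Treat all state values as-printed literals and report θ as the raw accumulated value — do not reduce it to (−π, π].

δ = -0.4007, a = -0.4520

a = (v'−v)/dt = (-0.045200)/0.1 = -0.4520
Δθ = θ'−θ = -0.436857;  (v·dt/L) = 16.5000·0.1/1.6 = 1.031250
tan δ = Δθ·L/(v·dt) = -0.423619  →  δ = -0.4007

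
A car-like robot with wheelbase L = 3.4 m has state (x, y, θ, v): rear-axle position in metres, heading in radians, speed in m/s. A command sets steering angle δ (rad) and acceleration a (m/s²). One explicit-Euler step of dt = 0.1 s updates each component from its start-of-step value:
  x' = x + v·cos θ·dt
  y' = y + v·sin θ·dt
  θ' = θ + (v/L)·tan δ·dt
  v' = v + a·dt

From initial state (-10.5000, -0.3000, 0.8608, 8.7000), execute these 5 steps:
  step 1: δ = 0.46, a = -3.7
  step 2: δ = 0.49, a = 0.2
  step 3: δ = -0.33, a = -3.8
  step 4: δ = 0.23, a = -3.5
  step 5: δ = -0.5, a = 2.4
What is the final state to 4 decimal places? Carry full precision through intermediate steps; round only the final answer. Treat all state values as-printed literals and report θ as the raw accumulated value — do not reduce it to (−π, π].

after step 1 (δ=0.46, a=-3.7): (-9.932907, 0.359777, 0.987577, 8.330000)
after step 2 (δ=0.49, a=0.2): (-9.474162, 1.055077, 1.118257, 8.350000)
after step 3 (δ=-0.33, a=-3.8): (-9.109058, 1.806025, 1.034137, 7.970000)
after step 4 (δ=0.23, a=-3.5): (-8.701577, 2.490984, 1.089023, 7.620000)
after step 5 (δ=-0.5, a=2.4): (-8.348503, 3.166249, 0.966587, 7.860000)

(-8.3485, 3.1662, 0.9666, 7.8600)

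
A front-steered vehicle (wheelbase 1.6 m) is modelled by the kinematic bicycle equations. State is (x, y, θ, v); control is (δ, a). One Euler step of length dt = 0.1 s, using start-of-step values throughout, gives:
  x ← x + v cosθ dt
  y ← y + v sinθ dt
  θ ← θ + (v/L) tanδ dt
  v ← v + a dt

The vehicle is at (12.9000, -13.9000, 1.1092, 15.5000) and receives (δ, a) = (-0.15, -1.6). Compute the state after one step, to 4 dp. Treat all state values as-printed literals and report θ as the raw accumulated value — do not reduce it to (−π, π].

(13.5903, -12.5122, 0.9628, 15.3400)

x' = 12.9000 + 15.5000·cos(1.1092)·0.1 = 13.5903
y' = -13.9000 + 15.5000·sin(1.1092)·0.1 = -12.5122
θ' = 1.1092 + (15.5000/1.6)·tan(-0.15)·0.1 = 0.9628
v' = 15.5000 − 1.6000·0.1 = 15.3400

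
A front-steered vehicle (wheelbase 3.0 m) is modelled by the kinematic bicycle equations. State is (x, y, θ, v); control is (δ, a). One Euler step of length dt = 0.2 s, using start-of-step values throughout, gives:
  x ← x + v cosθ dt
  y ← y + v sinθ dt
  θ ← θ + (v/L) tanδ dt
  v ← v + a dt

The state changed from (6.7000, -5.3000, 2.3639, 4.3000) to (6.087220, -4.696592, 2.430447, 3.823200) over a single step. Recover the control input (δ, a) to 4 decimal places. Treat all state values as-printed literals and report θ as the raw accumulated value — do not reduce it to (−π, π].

δ = 0.2281, a = -2.3840

a = (v'−v)/dt = (-0.476800)/0.2 = -2.3840
Δθ = θ'−θ = 0.066547;  (v·dt/L) = 4.3000·0.2/3.0 = 0.286667
tan δ = Δθ·L/(v·dt) = 0.232141  →  δ = 0.2281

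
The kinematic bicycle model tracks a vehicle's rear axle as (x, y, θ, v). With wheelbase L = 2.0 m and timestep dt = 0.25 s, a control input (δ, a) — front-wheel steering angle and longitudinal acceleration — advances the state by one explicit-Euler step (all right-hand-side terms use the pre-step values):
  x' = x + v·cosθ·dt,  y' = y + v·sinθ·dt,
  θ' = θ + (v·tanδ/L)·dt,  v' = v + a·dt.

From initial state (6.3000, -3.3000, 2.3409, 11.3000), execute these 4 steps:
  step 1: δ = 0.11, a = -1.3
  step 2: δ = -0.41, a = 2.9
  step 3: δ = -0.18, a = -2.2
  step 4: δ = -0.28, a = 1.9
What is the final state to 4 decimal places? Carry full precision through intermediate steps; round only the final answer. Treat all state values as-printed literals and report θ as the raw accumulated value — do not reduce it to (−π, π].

after step 1 (δ=0.11, a=-1.3): (4.333208, -1.272106, 2.496905, 10.975000)
after step 2 (δ=-0.41, a=2.9): (2.140163, 0.376748, 1.900645, 11.700000)
after step 3 (δ=-0.18, a=-2.2): (1.192756, 3.144065, 1.634515, 11.150000)
after step 4 (δ=-0.28, a=1.9): (1.015261, 5.925908, 1.233736, 11.625000)

(1.0153, 5.9259, 1.2337, 11.6250)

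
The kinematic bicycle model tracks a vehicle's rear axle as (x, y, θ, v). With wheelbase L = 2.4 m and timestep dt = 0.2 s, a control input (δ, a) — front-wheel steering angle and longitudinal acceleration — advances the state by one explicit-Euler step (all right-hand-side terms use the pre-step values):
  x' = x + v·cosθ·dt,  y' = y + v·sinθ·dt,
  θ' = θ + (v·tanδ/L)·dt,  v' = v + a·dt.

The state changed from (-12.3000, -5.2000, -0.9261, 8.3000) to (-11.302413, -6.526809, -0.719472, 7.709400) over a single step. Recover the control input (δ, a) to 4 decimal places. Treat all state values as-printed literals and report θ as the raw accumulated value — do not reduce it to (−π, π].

δ = 0.2903, a = -2.9530

a = (v'−v)/dt = (-0.590600)/0.2 = -2.9530
Δθ = θ'−θ = 0.206628;  (v·dt/L) = 8.3000·0.2/2.4 = 0.691667
tan δ = Δθ·L/(v·dt) = 0.298739  →  δ = 0.2903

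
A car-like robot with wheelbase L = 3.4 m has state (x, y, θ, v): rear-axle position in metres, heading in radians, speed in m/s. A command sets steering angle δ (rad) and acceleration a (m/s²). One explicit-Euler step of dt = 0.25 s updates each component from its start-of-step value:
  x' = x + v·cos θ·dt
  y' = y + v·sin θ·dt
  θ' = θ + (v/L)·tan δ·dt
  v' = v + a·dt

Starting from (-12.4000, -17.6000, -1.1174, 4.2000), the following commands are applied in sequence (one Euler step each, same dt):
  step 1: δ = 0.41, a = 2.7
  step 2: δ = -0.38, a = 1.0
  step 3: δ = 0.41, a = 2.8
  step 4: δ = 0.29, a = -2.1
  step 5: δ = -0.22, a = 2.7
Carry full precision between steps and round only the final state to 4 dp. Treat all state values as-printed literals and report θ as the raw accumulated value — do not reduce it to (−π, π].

after step 1 (δ=0.41, a=2.7): (-11.940078, -18.543913, -0.983176, 4.875000)
after step 2 (δ=-0.38, a=1.0): (-11.264424, -19.558232, -1.126347, 5.125000)
after step 3 (δ=0.41, a=2.8): (-10.713538, -20.715006, -0.962562, 5.825000)
after step 4 (δ=0.29, a=-2.1): (-9.881408, -21.910089, -0.834749, 5.300000)
after step 5 (δ=-0.22, a=2.7): (-8.991851, -22.892084, -0.921895, 5.975000)

(-8.9919, -22.8921, -0.9219, 5.9750)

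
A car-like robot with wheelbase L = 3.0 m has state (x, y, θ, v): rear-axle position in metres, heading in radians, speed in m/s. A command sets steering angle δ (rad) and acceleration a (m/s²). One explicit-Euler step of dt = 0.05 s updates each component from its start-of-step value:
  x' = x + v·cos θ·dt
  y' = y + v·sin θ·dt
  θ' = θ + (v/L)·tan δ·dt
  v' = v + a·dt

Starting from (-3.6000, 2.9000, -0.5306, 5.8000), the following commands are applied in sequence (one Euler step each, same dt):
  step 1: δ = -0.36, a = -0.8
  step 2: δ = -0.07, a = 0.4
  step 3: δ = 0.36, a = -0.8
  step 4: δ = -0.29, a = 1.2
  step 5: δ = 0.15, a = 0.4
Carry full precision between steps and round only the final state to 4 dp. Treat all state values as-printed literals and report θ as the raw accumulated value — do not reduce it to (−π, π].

after step 1 (δ=-0.36, a=-0.8): (-3.349874, 2.753245, -0.566986, 5.760000)
after step 2 (δ=-0.07, a=0.4): (-3.106939, 2.598563, -0.573717, 5.780000)
after step 3 (δ=0.36, a=-0.8): (-2.864211, 2.441706, -0.537456, 5.740000)
after step 4 (δ=-0.29, a=1.2): (-2.617674, 2.294775, -0.566005, 5.800000)
after step 5 (δ=0.15, a=0.4): (-2.372900, 2.139259, -0.551395, 5.820000)

(-2.3729, 2.1393, -0.5514, 5.8200)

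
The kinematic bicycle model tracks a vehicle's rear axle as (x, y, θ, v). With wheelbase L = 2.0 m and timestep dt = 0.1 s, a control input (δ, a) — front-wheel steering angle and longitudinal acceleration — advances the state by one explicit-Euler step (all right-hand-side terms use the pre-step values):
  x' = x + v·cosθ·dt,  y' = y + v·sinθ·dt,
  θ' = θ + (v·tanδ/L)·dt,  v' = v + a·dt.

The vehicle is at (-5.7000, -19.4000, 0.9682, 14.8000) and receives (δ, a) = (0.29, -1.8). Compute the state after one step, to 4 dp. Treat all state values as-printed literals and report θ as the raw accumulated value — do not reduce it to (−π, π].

x' = -5.7000 + 14.8000·cos(0.9682)·0.1 = -4.8612
y' = -19.4000 + 14.8000·sin(0.9682)·0.1 = -18.1807
θ' = 0.9682 + (14.8000/2.0)·tan(0.29)·0.1 = 1.1890
v' = 14.8000 − 1.8000·0.1 = 14.6200

(-4.8612, -18.1807, 1.1890, 14.6200)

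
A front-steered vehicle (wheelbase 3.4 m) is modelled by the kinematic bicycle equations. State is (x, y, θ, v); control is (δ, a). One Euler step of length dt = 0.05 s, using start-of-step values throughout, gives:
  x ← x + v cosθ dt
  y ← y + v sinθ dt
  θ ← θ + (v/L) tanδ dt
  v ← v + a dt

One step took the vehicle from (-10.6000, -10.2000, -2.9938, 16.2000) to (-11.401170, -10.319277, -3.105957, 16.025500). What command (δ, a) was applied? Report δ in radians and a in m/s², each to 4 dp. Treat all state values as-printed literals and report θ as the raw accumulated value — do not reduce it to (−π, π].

a = (v'−v)/dt = (-0.174500)/0.05 = -3.4900
Δθ = θ'−θ = -0.112157;  (v·dt/L) = 16.2000·0.05/3.4 = 0.238235
tan δ = Δθ·L/(v·dt) = -0.470782  →  δ = -0.4400

δ = -0.4400, a = -3.4900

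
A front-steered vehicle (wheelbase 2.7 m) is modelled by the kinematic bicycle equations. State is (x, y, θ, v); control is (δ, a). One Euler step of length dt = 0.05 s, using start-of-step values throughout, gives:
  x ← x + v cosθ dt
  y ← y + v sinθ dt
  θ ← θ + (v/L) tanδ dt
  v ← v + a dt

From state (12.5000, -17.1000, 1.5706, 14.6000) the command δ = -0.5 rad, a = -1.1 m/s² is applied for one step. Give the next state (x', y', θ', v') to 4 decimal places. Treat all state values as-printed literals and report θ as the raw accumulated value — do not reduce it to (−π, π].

(12.5001, -16.3700, 1.4229, 14.5450)

x' = 12.5000 + 14.6000·cos(1.5706)·0.05 = 12.5001
y' = -17.1000 + 14.6000·sin(1.5706)·0.05 = -16.3700
θ' = 1.5706 + (14.6000/2.7)·tan(-0.5)·0.05 = 1.4229
v' = 14.6000 − 1.1000·0.05 = 14.5450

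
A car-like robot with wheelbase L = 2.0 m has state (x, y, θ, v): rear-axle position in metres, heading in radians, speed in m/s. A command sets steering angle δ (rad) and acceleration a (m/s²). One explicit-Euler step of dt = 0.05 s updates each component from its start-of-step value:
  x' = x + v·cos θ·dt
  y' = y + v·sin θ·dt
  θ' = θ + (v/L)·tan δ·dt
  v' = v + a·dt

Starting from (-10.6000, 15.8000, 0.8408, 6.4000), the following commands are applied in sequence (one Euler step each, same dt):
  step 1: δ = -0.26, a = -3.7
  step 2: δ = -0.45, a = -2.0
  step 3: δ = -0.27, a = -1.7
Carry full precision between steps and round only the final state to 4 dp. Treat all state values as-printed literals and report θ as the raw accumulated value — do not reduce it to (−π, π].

(-9.9405, 16.4633, 0.6809, 6.0300)

after step 1 (δ=-0.26, a=-3.7): (-10.386603, 16.038457, 0.798237, 6.215000)
after step 2 (δ=-0.45, a=-2.0): (-10.169708, 16.260993, 0.723182, 6.115000)
after step 3 (δ=-0.27, a=-1.7): (-9.940486, 16.463330, 0.680872, 6.030000)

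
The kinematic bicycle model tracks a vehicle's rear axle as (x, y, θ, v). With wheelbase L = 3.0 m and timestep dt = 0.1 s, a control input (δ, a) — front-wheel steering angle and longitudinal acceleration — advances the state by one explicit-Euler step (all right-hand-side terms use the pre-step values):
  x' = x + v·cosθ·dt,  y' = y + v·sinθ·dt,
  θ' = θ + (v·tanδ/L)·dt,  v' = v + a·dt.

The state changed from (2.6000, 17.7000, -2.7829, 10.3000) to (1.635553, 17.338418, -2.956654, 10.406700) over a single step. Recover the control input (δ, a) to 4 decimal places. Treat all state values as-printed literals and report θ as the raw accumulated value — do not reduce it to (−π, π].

δ = -0.4685, a = 1.0670

a = (v'−v)/dt = (0.106700)/0.1 = 1.0670
Δθ = θ'−θ = -0.173754;  (v·dt/L) = 10.3000·0.1/3.0 = 0.343333
tan δ = Δθ·L/(v·dt) = -0.506080  →  δ = -0.4685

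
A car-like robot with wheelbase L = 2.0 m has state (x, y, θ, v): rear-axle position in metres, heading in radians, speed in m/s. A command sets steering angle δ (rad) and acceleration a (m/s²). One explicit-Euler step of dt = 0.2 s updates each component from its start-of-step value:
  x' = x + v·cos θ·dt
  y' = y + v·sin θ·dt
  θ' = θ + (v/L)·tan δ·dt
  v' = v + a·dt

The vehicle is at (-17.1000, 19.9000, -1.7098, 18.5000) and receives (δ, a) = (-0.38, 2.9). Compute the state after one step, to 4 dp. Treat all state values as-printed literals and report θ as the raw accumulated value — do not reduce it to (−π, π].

(-17.6127, 16.2357, -2.4487, 19.0800)

x' = -17.1000 + 18.5000·cos(-1.7098)·0.2 = -17.6127
y' = 19.9000 + 18.5000·sin(-1.7098)·0.2 = 16.2357
θ' = -1.7098 + (18.5000/2.0)·tan(-0.38)·0.2 = -2.4487
v' = 18.5000 + 2.9000·0.2 = 19.0800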